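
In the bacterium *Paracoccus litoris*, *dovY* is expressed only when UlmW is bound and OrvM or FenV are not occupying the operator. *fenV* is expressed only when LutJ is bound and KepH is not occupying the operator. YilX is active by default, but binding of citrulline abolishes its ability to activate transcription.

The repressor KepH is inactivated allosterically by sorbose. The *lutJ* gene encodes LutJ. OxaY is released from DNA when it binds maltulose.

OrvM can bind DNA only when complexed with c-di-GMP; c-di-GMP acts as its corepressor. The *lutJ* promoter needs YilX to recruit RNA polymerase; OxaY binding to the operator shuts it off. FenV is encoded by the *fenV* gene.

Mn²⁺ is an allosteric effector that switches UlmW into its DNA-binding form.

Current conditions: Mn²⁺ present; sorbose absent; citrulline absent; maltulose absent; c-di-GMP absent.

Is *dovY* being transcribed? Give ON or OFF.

ON

c-di-GMP is absent, so OrvM is inactive.
Mn²⁺ is present, so UlmW is active.
Maltulose is absent, so OxaY is active.
Citrulline is absent, so YilX is active.
With repressor OxaY bound, *lutJ* is not transcribed.
So LutJ is not produced.
Sorbose is absent, so KepH is active.
With repressor KepH bound, *fenV* is not transcribed.
So FenV is not produced.
No repressor is bound and UlmW is active, so *dovY* is transcribed.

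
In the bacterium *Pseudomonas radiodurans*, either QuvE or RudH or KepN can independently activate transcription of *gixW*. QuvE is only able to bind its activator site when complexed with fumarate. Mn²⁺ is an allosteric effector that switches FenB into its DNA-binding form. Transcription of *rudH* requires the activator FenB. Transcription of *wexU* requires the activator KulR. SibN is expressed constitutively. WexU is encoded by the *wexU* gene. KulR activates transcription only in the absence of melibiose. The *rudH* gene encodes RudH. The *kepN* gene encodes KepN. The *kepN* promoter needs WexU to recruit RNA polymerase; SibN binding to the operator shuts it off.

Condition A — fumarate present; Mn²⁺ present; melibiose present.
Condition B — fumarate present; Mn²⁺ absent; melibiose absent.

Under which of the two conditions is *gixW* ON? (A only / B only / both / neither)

Condition A:
Fumarate is present, so QuvE is active.
Mn²⁺ is present, so FenB is active.
No repressor is bound and FenB is active, so *rudH* is transcribed.
So RudH is produced and active.
Melibiose is present, so KulR is inactive.
Required activator KulR is absent, so *wexU* is not transcribed.
So WexU is not produced.
SibN is produced constitutively and is active.
With repressor SibN bound, *kepN* is not transcribed.
So KepN is not produced.
Activator QuvE is present, so *gixW* is transcribed.
→ *gixW* is ON in A.
Condition B:
Fumarate is present, so QuvE is active.
Mn²⁺ is absent, so FenB is inactive.
Required activator FenB is absent, so *rudH* is not transcribed.
So RudH is not produced.
Melibiose is absent, so KulR is active.
No repressor is bound and KulR is active, so *wexU* is transcribed.
So WexU is produced and active.
SibN is produced constitutively and is active.
With repressor SibN bound, *kepN* is not transcribed.
So KepN is not produced.
Activator QuvE is present, so *gixW* is transcribed.
→ *gixW* is ON in B.

both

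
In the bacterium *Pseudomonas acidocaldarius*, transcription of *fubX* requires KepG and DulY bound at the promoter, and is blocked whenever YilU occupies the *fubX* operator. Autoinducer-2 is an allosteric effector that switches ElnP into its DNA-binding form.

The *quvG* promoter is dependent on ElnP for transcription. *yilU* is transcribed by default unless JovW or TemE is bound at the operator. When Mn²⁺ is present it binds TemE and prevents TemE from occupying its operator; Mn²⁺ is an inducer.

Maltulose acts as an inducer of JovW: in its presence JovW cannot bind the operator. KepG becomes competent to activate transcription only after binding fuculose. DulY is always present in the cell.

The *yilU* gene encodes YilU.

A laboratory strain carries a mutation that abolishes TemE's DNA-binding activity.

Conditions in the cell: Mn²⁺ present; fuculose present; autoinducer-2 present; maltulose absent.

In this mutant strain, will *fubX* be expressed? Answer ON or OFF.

Fuculose is present, so KepG is active.
DulY is produced constitutively and is active.
Maltulose is absent, so JovW is active.
TemE is non-functional in this strain, so it has no effect.
With repressor JovW bound, *yilU* is not transcribed.
So YilU is not produced.
No repressor is bound and KepG and DulY are active, so *fubX* is transcribed.

ON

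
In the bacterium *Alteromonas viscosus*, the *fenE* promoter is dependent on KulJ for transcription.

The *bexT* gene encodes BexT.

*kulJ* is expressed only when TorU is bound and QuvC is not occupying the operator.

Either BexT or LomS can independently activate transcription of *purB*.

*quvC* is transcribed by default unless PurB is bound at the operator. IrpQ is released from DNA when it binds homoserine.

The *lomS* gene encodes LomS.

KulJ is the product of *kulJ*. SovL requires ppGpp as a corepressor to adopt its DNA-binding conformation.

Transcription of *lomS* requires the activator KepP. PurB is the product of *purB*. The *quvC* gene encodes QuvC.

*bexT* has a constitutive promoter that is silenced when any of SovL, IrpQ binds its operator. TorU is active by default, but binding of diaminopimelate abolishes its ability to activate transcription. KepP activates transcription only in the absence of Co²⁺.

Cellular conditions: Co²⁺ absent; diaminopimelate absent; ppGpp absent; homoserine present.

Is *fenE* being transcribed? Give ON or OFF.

ON

ppGpp is absent, so SovL is inactive.
Homoserine is present, so IrpQ is inactive.
With no repressor bound, *bexT* is transcribed.
So BexT is produced and active.
Co²⁺ is absent, so KepP is active.
No repressor is bound and KepP is active, so *lomS* is transcribed.
So LomS is produced and active.
Activator BexT is present, so *purB* is transcribed.
So PurB is produced and active.
With repressor PurB bound, *quvC* is not transcribed.
So QuvC is not produced.
Diaminopimelate is absent, so TorU is active.
No repressor is bound and TorU is active, so *kulJ* is transcribed.
So KulJ is produced and active.
No repressor is bound and KulJ is active, so *fenE* is transcribed.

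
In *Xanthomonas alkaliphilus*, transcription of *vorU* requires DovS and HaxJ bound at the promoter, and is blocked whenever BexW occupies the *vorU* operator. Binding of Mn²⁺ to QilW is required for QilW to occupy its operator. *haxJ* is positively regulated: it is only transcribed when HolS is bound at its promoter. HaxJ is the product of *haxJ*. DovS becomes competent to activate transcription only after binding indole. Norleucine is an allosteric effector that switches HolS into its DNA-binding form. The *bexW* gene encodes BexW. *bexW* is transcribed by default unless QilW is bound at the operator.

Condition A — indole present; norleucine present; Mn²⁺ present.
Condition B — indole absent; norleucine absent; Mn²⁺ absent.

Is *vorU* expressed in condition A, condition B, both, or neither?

Condition A:
Indole is present, so DovS is active.
Norleucine is present, so HolS is active.
No repressor is bound and HolS is active, so *haxJ* is transcribed.
So HaxJ is produced and active.
Mn²⁺ is present, so QilW is active.
With repressor QilW bound, *bexW* is not transcribed.
So BexW is not produced.
No repressor is bound and DovS and HaxJ are active, so *vorU* is transcribed.
→ *vorU* is ON in A.
Condition B:
Indole is absent, so DovS is inactive.
Norleucine is absent, so HolS is inactive.
Required activator HolS is absent, so *haxJ* is not transcribed.
So HaxJ is not produced.
Mn²⁺ is absent, so QilW is inactive.
With no repressor bound, *bexW* is transcribed.
So BexW is produced and active.
With repressor BexW bound, *vorU* is not transcribed.
→ *vorU* is OFF in B.

A only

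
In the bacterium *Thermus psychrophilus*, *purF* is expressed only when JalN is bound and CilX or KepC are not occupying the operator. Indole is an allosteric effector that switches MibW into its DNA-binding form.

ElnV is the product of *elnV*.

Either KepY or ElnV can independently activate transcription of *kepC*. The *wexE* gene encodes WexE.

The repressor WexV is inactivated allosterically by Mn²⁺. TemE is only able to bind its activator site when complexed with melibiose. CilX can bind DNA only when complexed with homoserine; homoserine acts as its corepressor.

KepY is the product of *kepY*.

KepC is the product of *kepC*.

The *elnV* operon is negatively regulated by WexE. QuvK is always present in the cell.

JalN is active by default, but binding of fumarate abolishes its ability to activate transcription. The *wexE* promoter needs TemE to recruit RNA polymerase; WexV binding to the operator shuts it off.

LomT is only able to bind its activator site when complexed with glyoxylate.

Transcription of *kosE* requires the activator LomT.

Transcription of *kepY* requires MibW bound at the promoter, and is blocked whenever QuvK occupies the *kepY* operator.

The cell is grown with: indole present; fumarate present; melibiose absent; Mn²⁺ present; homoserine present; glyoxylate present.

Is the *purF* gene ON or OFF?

Fumarate is present, so JalN is inactive.
Homoserine is present, so CilX is active.
Indole is present, so MibW is active.
QuvK is produced constitutively and is active.
With repressor QuvK bound, *kepY* is not transcribed.
So KepY is not produced.
Mn²⁺ is present, so WexV is inactive.
Melibiose is absent, so TemE is inactive.
Required activator TemE is absent, so *wexE* is not transcribed.
So WexE is not produced.
With no repressor bound, *elnV* is transcribed.
So ElnV is produced and active.
Activator ElnV is present, so *kepC* is transcribed.
So KepC is produced and active.
With repressor CilX bound, *purF* is not transcribed.

OFF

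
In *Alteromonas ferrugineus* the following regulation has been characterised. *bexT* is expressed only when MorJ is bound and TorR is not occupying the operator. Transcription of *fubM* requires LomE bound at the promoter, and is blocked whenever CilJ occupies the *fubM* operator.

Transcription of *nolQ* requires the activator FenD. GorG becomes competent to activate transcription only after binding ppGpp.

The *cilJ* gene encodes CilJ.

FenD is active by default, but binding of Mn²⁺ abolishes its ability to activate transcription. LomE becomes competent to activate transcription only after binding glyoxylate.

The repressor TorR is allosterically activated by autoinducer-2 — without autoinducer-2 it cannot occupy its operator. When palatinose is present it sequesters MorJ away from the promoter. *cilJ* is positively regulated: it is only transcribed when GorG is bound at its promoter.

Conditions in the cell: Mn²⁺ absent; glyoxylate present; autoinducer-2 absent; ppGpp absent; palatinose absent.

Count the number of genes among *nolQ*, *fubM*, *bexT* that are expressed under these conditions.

3

Mn²⁺ is absent, so FenD is active.
No repressor is bound and FenD is active, so *nolQ* is transcribed.
→ *nolQ* is ON.
Glyoxylate is present, so LomE is active.
ppGpp is absent, so GorG is inactive.
Required activator GorG is absent, so *cilJ* is not transcribed.
So CilJ is not produced.
No repressor is bound and LomE is active, so *fubM* is transcribed.
→ *fubM* is ON.
Palatinose is absent, so MorJ is active.
Autoinducer-2 is absent, so TorR is inactive.
No repressor is bound and MorJ is active, so *bexT* is transcribed.
→ *bexT* is ON.
3 of the 3 genes are transcribed.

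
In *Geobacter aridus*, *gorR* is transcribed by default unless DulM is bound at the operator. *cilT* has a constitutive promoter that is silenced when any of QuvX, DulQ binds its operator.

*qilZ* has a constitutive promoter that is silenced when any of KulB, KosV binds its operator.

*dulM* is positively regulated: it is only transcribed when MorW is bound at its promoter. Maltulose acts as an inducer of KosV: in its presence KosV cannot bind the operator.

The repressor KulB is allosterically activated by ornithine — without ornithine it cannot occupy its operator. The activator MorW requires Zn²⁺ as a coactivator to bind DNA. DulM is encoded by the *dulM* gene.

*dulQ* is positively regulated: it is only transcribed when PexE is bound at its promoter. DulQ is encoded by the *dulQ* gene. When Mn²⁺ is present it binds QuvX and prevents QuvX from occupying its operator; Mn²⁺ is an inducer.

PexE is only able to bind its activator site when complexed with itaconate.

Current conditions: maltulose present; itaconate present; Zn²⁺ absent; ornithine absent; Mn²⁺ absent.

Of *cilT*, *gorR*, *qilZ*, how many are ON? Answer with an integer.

2

Mn²⁺ is absent, so QuvX is active.
Itaconate is present, so PexE is active.
No repressor is bound and PexE is active, so *dulQ* is transcribed.
So DulQ is produced and active.
With repressor QuvX bound, *cilT* is not transcribed.
→ *cilT* is OFF.
Zn²⁺ is absent, so MorW is inactive.
Required activator MorW is absent, so *dulM* is not transcribed.
So DulM is not produced.
With no repressor bound, *gorR* is transcribed.
→ *gorR* is ON.
Ornithine is absent, so KulB is inactive.
Maltulose is present, so KosV is inactive.
With no repressor bound, *qilZ* is transcribed.
→ *qilZ* is ON.
2 of the 3 genes are transcribed.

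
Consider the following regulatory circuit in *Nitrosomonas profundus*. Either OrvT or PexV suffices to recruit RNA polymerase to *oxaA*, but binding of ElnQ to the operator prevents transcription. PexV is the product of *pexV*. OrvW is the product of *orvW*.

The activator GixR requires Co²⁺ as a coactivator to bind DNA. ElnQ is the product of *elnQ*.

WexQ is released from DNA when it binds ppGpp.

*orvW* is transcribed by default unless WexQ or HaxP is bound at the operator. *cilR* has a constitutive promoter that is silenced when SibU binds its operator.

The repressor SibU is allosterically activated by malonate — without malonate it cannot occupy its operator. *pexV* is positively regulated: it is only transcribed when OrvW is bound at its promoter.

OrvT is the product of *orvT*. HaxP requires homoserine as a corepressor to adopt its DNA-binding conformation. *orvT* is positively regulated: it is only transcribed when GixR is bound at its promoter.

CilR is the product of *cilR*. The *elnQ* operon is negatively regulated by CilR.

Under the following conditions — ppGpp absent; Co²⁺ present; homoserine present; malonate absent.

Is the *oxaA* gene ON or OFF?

ON

Co²⁺ is present, so GixR is active.
No repressor is bound and GixR is active, so *orvT* is transcribed.
So OrvT is produced and active.
ppGpp is absent, so WexQ is active.
Homoserine is present, so HaxP is active.
With repressor WexQ bound, *orvW* is not transcribed.
So OrvW is not produced.
Required activator OrvW is absent, so *pexV* is not transcribed.
So PexV is not produced.
Malonate is absent, so SibU is inactive.
With no repressor bound, *cilR* is transcribed.
So CilR is produced and active.
With repressor CilR bound, *elnQ* is not transcribed.
So ElnQ is not produced.
Activator OrvT is present, so *oxaA* is transcribed.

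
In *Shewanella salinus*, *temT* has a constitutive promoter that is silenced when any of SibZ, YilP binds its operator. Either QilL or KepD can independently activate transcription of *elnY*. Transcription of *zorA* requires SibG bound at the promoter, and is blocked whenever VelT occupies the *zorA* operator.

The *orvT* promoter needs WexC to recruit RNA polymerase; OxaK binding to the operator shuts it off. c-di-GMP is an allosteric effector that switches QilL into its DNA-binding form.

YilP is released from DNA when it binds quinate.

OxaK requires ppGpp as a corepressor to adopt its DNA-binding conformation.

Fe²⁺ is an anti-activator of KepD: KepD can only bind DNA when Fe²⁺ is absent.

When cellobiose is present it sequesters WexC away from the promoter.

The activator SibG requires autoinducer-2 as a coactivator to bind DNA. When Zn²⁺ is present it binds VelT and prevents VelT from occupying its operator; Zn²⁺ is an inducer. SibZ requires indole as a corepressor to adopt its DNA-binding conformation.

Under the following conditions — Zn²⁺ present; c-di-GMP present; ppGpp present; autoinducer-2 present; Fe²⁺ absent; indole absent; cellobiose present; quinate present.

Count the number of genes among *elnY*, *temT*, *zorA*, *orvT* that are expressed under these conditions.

3

c-di-GMP is present, so QilL is active.
Fe²⁺ is absent, so KepD is active.
Activator QilL is present, so *elnY* is transcribed.
→ *elnY* is ON.
Indole is absent, so SibZ is inactive.
Quinate is present, so YilP is inactive.
With no repressor bound, *temT* is transcribed.
→ *temT* is ON.
Zn²⁺ is present, so VelT is inactive.
Autoinducer-2 is present, so SibG is active.
No repressor is bound and SibG is active, so *zorA* is transcribed.
→ *zorA* is ON.
ppGpp is present, so OxaK is active.
Cellobiose is present, so WexC is inactive.
With repressor OxaK bound, *orvT* is not transcribed.
→ *orvT* is OFF.
3 of the 4 genes are transcribed.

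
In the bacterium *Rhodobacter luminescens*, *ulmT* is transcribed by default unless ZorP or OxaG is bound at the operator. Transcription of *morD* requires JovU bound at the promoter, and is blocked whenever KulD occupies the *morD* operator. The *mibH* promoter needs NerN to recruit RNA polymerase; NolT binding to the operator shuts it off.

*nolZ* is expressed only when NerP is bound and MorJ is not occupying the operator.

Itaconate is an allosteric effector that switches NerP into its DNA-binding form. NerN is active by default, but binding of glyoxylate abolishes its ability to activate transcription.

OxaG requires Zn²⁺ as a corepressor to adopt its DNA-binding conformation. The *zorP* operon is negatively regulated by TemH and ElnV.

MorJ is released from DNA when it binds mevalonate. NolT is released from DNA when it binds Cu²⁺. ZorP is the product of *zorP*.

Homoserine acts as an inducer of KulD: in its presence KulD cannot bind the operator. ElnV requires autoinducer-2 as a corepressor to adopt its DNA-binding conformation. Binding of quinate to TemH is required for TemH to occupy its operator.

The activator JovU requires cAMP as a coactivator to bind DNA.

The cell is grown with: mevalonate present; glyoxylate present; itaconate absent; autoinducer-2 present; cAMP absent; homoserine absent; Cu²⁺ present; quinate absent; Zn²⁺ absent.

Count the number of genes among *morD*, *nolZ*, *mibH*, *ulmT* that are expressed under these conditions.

1

Homoserine is absent, so KulD is active.
cAMP is absent, so JovU is inactive.
With repressor KulD bound, *morD* is not transcribed.
→ *morD* is OFF.
Itaconate is absent, so NerP is inactive.
Mevalonate is present, so MorJ is inactive.
Required activator NerP is absent, so *nolZ* is not transcribed.
→ *nolZ* is OFF.
Glyoxylate is present, so NerN is inactive.
Cu²⁺ is present, so NolT is inactive.
Required activator NerN is absent, so *mibH* is not transcribed.
→ *mibH* is OFF.
Quinate is absent, so TemH is inactive.
Autoinducer-2 is present, so ElnV is active.
With repressor ElnV bound, *zorP* is not transcribed.
So ZorP is not produced.
Zn²⁺ is absent, so OxaG is inactive.
With no repressor bound, *ulmT* is transcribed.
→ *ulmT* is ON.
1 of the 4 genes is transcribed.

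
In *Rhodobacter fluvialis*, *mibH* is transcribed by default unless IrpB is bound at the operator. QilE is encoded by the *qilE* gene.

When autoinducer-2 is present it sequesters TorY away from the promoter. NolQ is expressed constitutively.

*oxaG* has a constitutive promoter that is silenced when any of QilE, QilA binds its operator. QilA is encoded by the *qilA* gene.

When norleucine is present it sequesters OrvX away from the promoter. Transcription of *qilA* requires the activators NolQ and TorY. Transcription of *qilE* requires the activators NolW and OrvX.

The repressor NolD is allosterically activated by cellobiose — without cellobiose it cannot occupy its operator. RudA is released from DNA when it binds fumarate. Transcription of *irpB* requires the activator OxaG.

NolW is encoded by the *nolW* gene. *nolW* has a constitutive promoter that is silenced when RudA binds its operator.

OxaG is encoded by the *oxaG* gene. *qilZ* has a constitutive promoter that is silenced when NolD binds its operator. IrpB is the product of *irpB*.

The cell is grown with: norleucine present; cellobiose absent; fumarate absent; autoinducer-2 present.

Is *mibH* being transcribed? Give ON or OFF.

Fumarate is absent, so RudA is active.
With repressor RudA bound, *nolW* is not transcribed.
So NolW is not produced.
Norleucine is present, so OrvX is inactive.
Required activator NolW is absent, so *qilE* is not transcribed.
So QilE is not produced.
NolQ is produced constitutively and is active.
Autoinducer-2 is present, so TorY is inactive.
Required activator TorY is absent, so *qilA* is not transcribed.
So QilA is not produced.
With no repressor bound, *oxaG* is transcribed.
So OxaG is produced and active.
No repressor is bound and OxaG is active, so *irpB* is transcribed.
So IrpB is produced and active.
With repressor IrpB bound, *mibH* is not transcribed.

OFF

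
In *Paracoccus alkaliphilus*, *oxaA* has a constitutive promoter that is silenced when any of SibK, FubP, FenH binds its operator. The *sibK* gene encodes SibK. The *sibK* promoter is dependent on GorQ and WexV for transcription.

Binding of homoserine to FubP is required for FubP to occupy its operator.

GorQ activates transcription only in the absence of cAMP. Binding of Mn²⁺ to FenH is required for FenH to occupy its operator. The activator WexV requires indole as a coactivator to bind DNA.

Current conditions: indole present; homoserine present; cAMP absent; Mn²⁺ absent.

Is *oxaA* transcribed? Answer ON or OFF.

OFF

cAMP is absent, so GorQ is active.
Indole is present, so WexV is active.
No repressor is bound and GorQ and WexV are active, so *sibK* is transcribed.
So SibK is produced and active.
Homoserine is present, so FubP is active.
Mn²⁺ is absent, so FenH is inactive.
With repressor SibK bound, *oxaA* is not transcribed.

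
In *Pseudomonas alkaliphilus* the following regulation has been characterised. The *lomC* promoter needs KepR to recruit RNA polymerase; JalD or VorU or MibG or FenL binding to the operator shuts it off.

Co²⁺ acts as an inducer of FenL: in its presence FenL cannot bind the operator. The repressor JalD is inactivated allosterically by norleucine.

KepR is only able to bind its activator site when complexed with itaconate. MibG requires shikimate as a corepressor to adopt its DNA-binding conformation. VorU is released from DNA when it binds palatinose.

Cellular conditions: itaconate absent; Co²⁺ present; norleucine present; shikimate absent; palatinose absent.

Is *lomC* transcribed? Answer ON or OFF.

OFF

Norleucine is present, so JalD is inactive.
Palatinose is absent, so VorU is active.
Shikimate is absent, so MibG is inactive.
Co²⁺ is present, so FenL is inactive.
Itaconate is absent, so KepR is inactive.
With repressor VorU bound, *lomC* is not transcribed.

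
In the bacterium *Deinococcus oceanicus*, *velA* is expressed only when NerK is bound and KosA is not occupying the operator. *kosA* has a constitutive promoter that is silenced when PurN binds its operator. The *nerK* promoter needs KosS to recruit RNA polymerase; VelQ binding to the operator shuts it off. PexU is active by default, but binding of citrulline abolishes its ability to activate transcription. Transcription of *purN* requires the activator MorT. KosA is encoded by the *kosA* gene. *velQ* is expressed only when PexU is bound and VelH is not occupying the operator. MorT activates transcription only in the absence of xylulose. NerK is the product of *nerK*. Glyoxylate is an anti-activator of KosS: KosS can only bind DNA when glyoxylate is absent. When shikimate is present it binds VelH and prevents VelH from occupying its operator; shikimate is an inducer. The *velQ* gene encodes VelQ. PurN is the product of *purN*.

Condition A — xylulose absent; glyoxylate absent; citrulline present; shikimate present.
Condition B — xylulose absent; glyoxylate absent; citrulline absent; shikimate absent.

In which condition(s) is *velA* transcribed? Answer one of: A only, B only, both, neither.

Condition A:
Xylulose is absent, so MorT is active.
No repressor is bound and MorT is active, so *purN* is transcribed.
So PurN is produced and active.
With repressor PurN bound, *kosA* is not transcribed.
So KosA is not produced.
Glyoxylate is absent, so KosS is active.
Citrulline is present, so PexU is inactive.
Shikimate is present, so VelH is inactive.
Required activator PexU is absent, so *velQ* is not transcribed.
So VelQ is not produced.
No repressor is bound and KosS is active, so *nerK* is transcribed.
So NerK is produced and active.
No repressor is bound and NerK is active, so *velA* is transcribed.
→ *velA* is ON in A.
Condition B:
Xylulose is absent, so MorT is active.
No repressor is bound and MorT is active, so *purN* is transcribed.
So PurN is produced and active.
With repressor PurN bound, *kosA* is not transcribed.
So KosA is not produced.
Glyoxylate is absent, so KosS is active.
Citrulline is absent, so PexU is active.
Shikimate is absent, so VelH is active.
With repressor VelH bound, *velQ* is not transcribed.
So VelQ is not produced.
No repressor is bound and KosS is active, so *nerK* is transcribed.
So NerK is produced and active.
No repressor is bound and NerK is active, so *velA* is transcribed.
→ *velA* is ON in B.

both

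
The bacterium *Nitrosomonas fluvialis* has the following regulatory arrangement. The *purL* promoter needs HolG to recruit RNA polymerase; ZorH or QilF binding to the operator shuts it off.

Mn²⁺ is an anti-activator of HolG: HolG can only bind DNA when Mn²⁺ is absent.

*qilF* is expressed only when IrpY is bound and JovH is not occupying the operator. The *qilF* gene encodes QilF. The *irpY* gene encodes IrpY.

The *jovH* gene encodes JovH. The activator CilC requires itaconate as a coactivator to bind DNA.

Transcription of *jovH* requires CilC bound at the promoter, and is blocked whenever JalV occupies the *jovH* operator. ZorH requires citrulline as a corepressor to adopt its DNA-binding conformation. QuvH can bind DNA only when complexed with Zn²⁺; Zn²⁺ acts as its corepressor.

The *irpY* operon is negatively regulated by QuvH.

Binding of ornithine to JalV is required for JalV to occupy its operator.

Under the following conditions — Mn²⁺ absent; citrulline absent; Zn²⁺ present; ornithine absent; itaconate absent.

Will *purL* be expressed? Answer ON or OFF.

Citrulline is absent, so ZorH is inactive.
Zn²⁺ is present, so QuvH is active.
With repressor QuvH bound, *irpY* is not transcribed.
So IrpY is not produced.
Ornithine is absent, so JalV is inactive.
Itaconate is absent, so CilC is inactive.
Required activator CilC is absent, so *jovH* is not transcribed.
So JovH is not produced.
Required activator IrpY is absent, so *qilF* is not transcribed.
So QilF is not produced.
Mn²⁺ is absent, so HolG is active.
No repressor is bound and HolG is active, so *purL* is transcribed.

ON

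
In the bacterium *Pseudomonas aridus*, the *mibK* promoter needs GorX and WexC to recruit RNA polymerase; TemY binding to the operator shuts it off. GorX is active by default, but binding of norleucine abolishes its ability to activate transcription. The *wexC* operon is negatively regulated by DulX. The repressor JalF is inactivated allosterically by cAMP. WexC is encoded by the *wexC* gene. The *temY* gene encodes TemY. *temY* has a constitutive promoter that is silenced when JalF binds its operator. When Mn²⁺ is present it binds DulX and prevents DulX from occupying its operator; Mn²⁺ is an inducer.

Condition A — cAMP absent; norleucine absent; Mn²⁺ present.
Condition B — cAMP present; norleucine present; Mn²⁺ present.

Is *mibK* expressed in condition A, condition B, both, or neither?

A only

Condition A:
cAMP is absent, so JalF is active.
With repressor JalF bound, *temY* is not transcribed.
So TemY is not produced.
Norleucine is absent, so GorX is active.
Mn²⁺ is present, so DulX is inactive.
With no repressor bound, *wexC* is transcribed.
So WexC is produced and active.
No repressor is bound and GorX and WexC are active, so *mibK* is transcribed.
→ *mibK* is ON in A.
Condition B:
cAMP is present, so JalF is inactive.
With no repressor bound, *temY* is transcribed.
So TemY is produced and active.
Norleucine is present, so GorX is inactive.
Mn²⁺ is present, so DulX is inactive.
With no repressor bound, *wexC* is transcribed.
So WexC is produced and active.
With repressor TemY bound, *mibK* is not transcribed.
→ *mibK* is OFF in B.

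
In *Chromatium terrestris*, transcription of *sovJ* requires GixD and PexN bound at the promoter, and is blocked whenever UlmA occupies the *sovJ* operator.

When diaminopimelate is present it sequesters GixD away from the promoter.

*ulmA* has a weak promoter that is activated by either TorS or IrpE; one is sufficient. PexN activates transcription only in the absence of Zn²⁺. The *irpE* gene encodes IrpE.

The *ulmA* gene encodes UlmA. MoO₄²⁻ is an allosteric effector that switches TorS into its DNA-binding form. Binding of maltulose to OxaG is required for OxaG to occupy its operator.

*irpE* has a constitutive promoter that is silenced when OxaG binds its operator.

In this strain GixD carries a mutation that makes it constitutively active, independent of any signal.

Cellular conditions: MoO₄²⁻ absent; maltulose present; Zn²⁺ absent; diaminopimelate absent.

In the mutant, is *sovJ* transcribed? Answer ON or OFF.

GixD is constitutively active in this strain.
Zn²⁺ is absent, so PexN is active.
MoO₄²⁻ is absent, so TorS is inactive.
Maltulose is present, so OxaG is active.
With repressor OxaG bound, *irpE* is not transcribed.
So IrpE is not produced.
No activator is available at the *ulmA* promoter, so *ulmA* is not transcribed.
So UlmA is not produced.
No repressor is bound and GixD and PexN are active, so *sovJ* is transcribed.

ON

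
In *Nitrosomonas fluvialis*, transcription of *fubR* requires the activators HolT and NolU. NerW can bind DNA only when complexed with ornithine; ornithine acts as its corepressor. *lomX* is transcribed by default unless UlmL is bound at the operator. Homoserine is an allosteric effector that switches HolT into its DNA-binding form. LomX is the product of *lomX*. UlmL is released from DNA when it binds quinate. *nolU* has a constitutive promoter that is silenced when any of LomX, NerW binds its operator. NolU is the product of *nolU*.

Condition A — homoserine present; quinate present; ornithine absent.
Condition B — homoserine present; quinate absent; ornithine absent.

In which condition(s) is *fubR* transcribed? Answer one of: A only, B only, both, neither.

B only

Condition A:
Homoserine is present, so HolT is active.
Quinate is present, so UlmL is inactive.
With no repressor bound, *lomX* is transcribed.
So LomX is produced and active.
Ornithine is absent, so NerW is inactive.
With repressor LomX bound, *nolU* is not transcribed.
So NolU is not produced.
Required activator NolU is absent, so *fubR* is not transcribed.
→ *fubR* is OFF in A.
Condition B:
Homoserine is present, so HolT is active.
Quinate is absent, so UlmL is active.
With repressor UlmL bound, *lomX* is not transcribed.
So LomX is not produced.
Ornithine is absent, so NerW is inactive.
With no repressor bound, *nolU* is transcribed.
So NolU is produced and active.
No repressor is bound and HolT and NolU are active, so *fubR* is transcribed.
→ *fubR* is ON in B.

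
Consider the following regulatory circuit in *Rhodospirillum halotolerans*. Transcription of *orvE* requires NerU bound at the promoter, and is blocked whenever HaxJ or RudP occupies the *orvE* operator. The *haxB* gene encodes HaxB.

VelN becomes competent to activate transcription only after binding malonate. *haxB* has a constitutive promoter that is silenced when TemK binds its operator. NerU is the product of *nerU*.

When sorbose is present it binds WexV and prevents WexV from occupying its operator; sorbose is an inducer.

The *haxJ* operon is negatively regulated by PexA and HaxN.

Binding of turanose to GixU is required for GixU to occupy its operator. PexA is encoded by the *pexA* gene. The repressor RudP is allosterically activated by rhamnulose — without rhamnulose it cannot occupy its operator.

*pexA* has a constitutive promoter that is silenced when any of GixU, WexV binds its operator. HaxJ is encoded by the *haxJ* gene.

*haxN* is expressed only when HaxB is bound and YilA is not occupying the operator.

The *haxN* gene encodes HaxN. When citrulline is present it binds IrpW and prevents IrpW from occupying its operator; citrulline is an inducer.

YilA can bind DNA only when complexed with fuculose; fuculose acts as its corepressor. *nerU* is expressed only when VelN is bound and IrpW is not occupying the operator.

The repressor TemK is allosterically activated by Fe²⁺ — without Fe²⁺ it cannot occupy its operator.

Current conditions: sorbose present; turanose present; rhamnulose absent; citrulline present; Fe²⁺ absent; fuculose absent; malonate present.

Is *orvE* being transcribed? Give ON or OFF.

Turanose is present, so GixU is active.
Sorbose is present, so WexV is inactive.
With repressor GixU bound, *pexA* is not transcribed.
So PexA is not produced.
Fuculose is absent, so YilA is inactive.
Fe²⁺ is absent, so TemK is inactive.
With no repressor bound, *haxB* is transcribed.
So HaxB is produced and active.
No repressor is bound and HaxB is active, so *haxN* is transcribed.
So HaxN is produced and active.
With repressor HaxN bound, *haxJ* is not transcribed.
So HaxJ is not produced.
Rhamnulose is absent, so RudP is inactive.
Malonate is present, so VelN is active.
Citrulline is present, so IrpW is inactive.
No repressor is bound and VelN is active, so *nerU* is transcribed.
So NerU is produced and active.
No repressor is bound and NerU is active, so *orvE* is transcribed.

ON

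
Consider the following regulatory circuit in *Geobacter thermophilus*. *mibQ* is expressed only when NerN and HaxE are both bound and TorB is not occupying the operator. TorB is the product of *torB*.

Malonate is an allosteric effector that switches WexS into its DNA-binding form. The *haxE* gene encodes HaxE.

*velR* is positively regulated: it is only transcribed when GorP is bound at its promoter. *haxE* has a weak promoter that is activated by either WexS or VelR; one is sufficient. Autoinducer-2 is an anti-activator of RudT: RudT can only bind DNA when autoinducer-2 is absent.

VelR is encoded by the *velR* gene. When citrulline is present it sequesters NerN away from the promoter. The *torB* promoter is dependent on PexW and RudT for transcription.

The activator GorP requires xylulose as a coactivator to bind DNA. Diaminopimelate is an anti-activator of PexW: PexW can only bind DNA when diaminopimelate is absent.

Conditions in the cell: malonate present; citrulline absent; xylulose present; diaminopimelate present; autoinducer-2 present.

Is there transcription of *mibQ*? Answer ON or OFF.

ON

Diaminopimelate is present, so PexW is inactive.
Autoinducer-2 is present, so RudT is inactive.
Required activator PexW is absent, so *torB* is not transcribed.
So TorB is not produced.
Citrulline is absent, so NerN is active.
Malonate is present, so WexS is active.
Xylulose is present, so GorP is active.
No repressor is bound and GorP is active, so *velR* is transcribed.
So VelR is produced and active.
Activator WexS is present, so *haxE* is transcribed.
So HaxE is produced and active.
No repressor is bound and NerN and HaxE are active, so *mibQ* is transcribed.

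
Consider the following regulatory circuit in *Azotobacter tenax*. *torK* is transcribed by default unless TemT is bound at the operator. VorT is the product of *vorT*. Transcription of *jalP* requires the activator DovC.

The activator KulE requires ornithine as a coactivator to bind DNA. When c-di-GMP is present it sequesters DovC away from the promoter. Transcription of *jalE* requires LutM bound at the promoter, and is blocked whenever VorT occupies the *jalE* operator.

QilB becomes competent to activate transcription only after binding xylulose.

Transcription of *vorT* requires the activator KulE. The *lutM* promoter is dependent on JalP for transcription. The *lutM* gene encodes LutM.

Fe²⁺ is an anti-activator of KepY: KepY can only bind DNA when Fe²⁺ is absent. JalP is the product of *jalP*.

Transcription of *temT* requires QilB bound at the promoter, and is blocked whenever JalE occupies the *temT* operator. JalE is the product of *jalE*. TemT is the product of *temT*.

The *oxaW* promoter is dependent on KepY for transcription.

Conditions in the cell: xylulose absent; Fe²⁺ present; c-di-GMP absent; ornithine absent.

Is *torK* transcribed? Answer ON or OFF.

ON

c-di-GMP is absent, so DovC is active.
No repressor is bound and DovC is active, so *jalP* is transcribed.
So JalP is produced and active.
No repressor is bound and JalP is active, so *lutM* is transcribed.
So LutM is produced and active.
Ornithine is absent, so KulE is inactive.
Required activator KulE is absent, so *vorT* is not transcribed.
So VorT is not produced.
No repressor is bound and LutM is active, so *jalE* is transcribed.
So JalE is produced and active.
Xylulose is absent, so QilB is inactive.
With repressor JalE bound, *temT* is not transcribed.
So TemT is not produced.
With no repressor bound, *torK* is transcribed.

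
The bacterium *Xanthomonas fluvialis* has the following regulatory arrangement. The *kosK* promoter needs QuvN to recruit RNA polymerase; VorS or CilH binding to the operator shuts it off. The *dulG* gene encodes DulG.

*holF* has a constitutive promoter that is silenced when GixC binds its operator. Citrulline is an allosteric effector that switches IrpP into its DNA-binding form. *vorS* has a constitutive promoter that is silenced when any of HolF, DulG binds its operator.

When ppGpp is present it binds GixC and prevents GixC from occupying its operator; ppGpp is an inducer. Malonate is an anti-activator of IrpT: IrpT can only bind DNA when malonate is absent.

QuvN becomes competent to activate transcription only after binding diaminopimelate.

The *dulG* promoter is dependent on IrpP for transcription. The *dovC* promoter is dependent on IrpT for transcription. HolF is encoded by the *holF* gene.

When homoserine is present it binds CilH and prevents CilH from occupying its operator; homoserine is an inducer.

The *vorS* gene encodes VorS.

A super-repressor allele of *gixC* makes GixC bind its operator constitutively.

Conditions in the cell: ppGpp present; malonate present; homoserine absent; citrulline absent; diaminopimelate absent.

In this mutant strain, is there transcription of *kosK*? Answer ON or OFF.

OFF

GixC is constitutively active in this strain.
With repressor GixC bound, *holF* is not transcribed.
So HolF is not produced.
Citrulline is absent, so IrpP is inactive.
Required activator IrpP is absent, so *dulG* is not transcribed.
So DulG is not produced.
With no repressor bound, *vorS* is transcribed.
So VorS is produced and active.
Diaminopimelate is absent, so QuvN is inactive.
Homoserine is absent, so CilH is active.
With repressor VorS bound, *kosK* is not transcribed.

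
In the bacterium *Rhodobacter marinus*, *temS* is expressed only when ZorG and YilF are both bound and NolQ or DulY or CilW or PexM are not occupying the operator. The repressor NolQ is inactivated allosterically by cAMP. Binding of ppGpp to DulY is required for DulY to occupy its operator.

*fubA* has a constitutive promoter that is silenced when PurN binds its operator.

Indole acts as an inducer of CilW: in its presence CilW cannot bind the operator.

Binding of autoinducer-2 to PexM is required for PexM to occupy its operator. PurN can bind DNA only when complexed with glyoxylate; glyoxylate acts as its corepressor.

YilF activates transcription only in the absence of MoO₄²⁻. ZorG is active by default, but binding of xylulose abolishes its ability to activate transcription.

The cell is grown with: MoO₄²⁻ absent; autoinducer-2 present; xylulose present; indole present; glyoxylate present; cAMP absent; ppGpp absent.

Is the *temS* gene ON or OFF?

cAMP is absent, so NolQ is active.
ppGpp is absent, so DulY is inactive.
Xylulose is present, so ZorG is inactive.
Indole is present, so CilW is inactive.
MoO₄²⁻ is absent, so YilF is active.
Autoinducer-2 is present, so PexM is active.
With repressor NolQ bound, *temS* is not transcribed.

OFF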